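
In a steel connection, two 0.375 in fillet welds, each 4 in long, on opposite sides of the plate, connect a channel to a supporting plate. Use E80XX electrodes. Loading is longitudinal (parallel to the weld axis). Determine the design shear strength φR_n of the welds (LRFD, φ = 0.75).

E80XX → F_EXX = 80 ksi.
Effective throat t_e = 0.707 × 0.375 = 0.2651 in.
Total length L = 8 in; A_we = 0.2651 × 8 = 2.121 in².
F_nw = 0.6 F_EXX = 0.6 × 80 = 48 ksi.
φR_n = 0.75 × 48 × 2.121 = 76.36 kips.

φR_n ≈ 76.4 kips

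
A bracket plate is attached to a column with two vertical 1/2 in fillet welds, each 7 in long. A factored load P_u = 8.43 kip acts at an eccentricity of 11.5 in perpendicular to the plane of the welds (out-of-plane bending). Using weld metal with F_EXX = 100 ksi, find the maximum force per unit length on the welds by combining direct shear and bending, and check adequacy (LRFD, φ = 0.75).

f_max ≈ 5.97 kip/in; adequate

L_w = 2 × 7 = 14 in; section modulus (unit throat) S = 2 × L²/6 = 16.33 in².
Direct shear f_v = P/L_w = 8.43/14 = 0.6021 kip/in.
Moment M = P × e = 8.43 × 11.5 = 96.945 kip·in; bending f_b = M/S = 5.935 kip/in.
f_max = √(f_v² + f_b²) = √(0.6021² + 5.935²) = 5.966 kip/in.
φr_n = 0.75 × 0.6 × 100 × (0.707 × 0.5) = 15.91 kip/in → adequate.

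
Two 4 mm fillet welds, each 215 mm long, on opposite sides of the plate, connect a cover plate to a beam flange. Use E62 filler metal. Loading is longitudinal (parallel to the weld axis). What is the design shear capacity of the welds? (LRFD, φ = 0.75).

φR_n ≈ 339 kN

E62XX → F_EXX = 620 MPa.
Effective throat t_e = 0.707 × 4 = 2.828 mm.
Total length L = 430 mm; A_we = 2.828 × 430 = 1216 mm².
F_nw = 0.6 F_EXX = 0.6 × 620 = 372 MPa.
φR_n = 0.75 × 372 × 1216 × 10⁻³ = 339.3 kN.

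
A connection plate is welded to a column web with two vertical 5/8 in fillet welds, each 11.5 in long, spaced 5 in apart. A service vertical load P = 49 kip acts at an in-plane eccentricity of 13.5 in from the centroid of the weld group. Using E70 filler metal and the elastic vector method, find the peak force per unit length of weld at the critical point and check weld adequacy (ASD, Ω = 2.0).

f_max ≈ 11.5 kip/in; NOT adequate

E70XX → F_EXX = 70 ksi.
Total weld length L_w = 23 in. Treat welds as unit-width lines.
Polar moment about centroid: J = 2[d³/12 + d(b/2)²] = 2[11.5³/12 + 11.5×2.5²] = 397.2 in³.
Direct shear f_v = P/L_w = 49 / 23 = 2.13 kip/in (vertical).
Torsion M = P·e = 49 × 13.5 = 661.5 kip·in.
Critical point at (x, y) = (2.5, 5.75) from centroid. f_tx = M·y/J = 9.575 kip/in; f_ty = M·x/J = 4.163 kip/in.
Resultant f_max = √[f_tx² + (f_v + f_ty)²] = √[9.575² + (2.13 + 4.163)²] = 11.46 kip/in.
Capacity per unit length: r_n/Ω = (1/2.0) × 0.6 × 70 × (0.707 × 0.625) = 9.279 kip/in.
11.46 > 9.279 → NOT adequate.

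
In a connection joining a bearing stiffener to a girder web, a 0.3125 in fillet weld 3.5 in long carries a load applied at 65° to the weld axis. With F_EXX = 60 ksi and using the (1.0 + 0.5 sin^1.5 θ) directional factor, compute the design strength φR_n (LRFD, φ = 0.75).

φR_n ≈ 29.9 kips

t_e = 0.707 × 0.3125 = 0.2209 in; A_we = 0.2209 × 3.5 = 0.7733 in².
Directional factor: 1.0 + 0.5 sin^1.5(65°) = 1.431.
F_nw = 0.6 × 60 × 1.431 = 51.53 ksi.
φR_n = 0.75 × 51.53 × 0.7733 = 29.89 kips.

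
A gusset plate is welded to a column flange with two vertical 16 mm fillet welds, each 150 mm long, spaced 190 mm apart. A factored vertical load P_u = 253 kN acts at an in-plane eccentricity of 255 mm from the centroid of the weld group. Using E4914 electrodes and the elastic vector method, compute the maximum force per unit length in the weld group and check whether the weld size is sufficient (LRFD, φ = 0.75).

E49XX → F_EXX = 490 MPa.
Total weld length L_w = 300 mm. Treat welds as unit-width lines.
Polar moment about centroid: J = 2[d³/12 + d(b/2)²] = 2[150³/12 + 150×95²] = 3270000 mm³.
Direct shear f_v = P/L_w = 253×10³ / 300 = 843.3 N/mm (vertical).
Torsion M = P·e = 253×10³ × 255 = 64515000 N·mm.
Critical point at (x, y) = (95, 75) from centroid. f_tx = M·y/J = 1480 N/mm; f_ty = M·x/J = 1874 N/mm.
Resultant f_max = √[f_tx² + (f_v + f_ty)²] = √[1480² + (843.3 + 1874)²] = 3094 N/mm.
Capacity per unit length: φr_n = 0.75 × 0.6 × 490 × (0.707 × 16) = 2494 N/mm.
3094 > 2494 → NOT adequate.

f_max ≈ 3090 N/mm; NOT adequate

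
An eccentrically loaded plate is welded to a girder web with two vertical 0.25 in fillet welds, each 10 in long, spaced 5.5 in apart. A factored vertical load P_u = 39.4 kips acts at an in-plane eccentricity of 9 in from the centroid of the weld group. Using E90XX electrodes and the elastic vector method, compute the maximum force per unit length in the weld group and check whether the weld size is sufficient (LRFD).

E90XX → F_EXX = 90 ksi.
Total weld length L_w = 20 in. Treat welds as unit-width lines.
Polar moment about centroid: J = 2[d³/12 + d(b/2)²] = 2[10³/12 + 10×2.75²] = 317.9 in³.
Direct shear f_v = P/L_w = 39.4 / 20 = 1.97 kip/in (vertical).
Torsion M = P·e = 39.4 × 9 = 354.6 kip·in.
Critical point at (x, y) = (2.75, 5) from centroid. f_tx = M·y/J = 5.577 kip/in; f_ty = M·x/J = 3.067 kip/in.
Resultant f_max = √[f_tx² + (f_v + f_ty)²] = √[5.577² + (1.97 + 3.067)²] = 7.515 kip/in.
Capacity per unit length: φr_n = 0.75 × 0.6 × 90 × (0.707 × 0.25) = 7.158 kip/in.
7.515 > 7.158 → NOT adequate.

f_max ≈ 7.52 kip/in; NOT adequate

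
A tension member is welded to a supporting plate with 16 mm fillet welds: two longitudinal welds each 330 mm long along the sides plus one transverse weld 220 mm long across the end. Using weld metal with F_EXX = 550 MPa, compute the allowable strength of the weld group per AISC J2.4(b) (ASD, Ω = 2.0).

t_e = 0.707 × 16 = 11.31 mm.
R_nwl = 0.6 × 550 × 11.31 × 660 × 10⁻³ = 2464 kN (longitudinal, 2 welds).
R_nwt = 0.6 × 550 × 11.31 × 220 × 10⁻³ = 821.3 kN (transverse, base value).
(i) R_nwl + R_nwt = 3285 kN; (ii) 0.85 R_nwl + 1.5 R_nwt = 3326 kN.
R_n = max = 3326 kN [governs: (ii)]; R_n/Ω = 1663 kN.

R_n/Ω ≈ 1660 kN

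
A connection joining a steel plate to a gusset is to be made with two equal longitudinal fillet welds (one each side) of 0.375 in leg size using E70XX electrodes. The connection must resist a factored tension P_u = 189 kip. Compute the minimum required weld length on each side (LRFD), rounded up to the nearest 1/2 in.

L = 11.5 in on each side

E70XX → F_EXX = 70 ksi.
Throat t_e = 0.707 × 0.375 = 0.2651 in.
φr_n = 0.75 × 0.6 × 70 × 0.2651 = 8.351 kip/in.
L_req = P_u / φr_n = 189 / 8.351 = 22.63 in total.
Per side: 22.63 / 2 = 11.32 in.
Round up → use L = 11.5 in on each side.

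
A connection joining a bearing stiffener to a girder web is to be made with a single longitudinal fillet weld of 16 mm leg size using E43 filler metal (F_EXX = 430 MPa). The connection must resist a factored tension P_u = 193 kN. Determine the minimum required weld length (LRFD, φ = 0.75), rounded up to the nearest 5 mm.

Throat t_e = 0.707 × 16 = 11.31 mm.
φr_n = 0.75 × 0.6 × 430 × 11.31 × 10⁻³ = 2.189 kN/mm.
L_req = P_u / φr_n = 193 / 2.189 = 88.17 mm total.
Round up → use L = 90 mm.

L = 90 mm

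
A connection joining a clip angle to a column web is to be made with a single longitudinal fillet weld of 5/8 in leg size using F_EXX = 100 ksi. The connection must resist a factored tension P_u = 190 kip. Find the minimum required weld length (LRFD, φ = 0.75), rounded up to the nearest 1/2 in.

L = 10 in

Throat t_e = 0.707 × 0.625 = 0.4419 in.
φr_n = 0.75 × 0.6 × 100 × 0.4419 = 19.88 kip/in.
L_req = P_u / φr_n = 190 / 19.88 = 9.555 in total.
Round up → use L = 10 in.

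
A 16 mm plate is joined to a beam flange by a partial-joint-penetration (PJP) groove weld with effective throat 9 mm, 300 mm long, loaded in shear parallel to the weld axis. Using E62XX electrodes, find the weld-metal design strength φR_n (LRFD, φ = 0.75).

E62XX → F_EXX = 620 MPa.
Effective throat (given) t_e = 9 mm.
A_we = 9 × 300 = 2700 mm².
F_nw = 0.6 F_EXX = 372 MPa.
φR_n = 0.75 × 372 × 2700 × 10⁻³ = 753.3 kN.

φR_n ≈ 753 kN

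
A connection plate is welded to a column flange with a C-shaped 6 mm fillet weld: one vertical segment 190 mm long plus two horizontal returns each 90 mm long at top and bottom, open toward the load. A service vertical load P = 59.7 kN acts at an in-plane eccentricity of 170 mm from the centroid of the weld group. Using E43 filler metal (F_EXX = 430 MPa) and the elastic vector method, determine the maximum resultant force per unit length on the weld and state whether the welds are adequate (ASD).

Total weld length L_w = 370 mm. Treat welds as unit-width lines.
Centroid: x̄ = 2×90×45 / 370 = 21.89 mm from the vertical weld.
Polar moment about centroid: J = I_x + I_y = [190³/12 + 2×90×95²] + [190×21.89² + 2(90³/12 + 90×23.11²)] = 2505000 mm³.
Direct shear f_v = P/L_w = 59.7×10³ / 370 = 161.4 N/mm (vertical).
Torsion M = P·e = 59.7×10³ × 170 = 10149000 N·mm.
Critical point at (x, y) = (68.11, 95) from centroid. f_tx = M·y/J = 384.9 N/mm; f_ty = M·x/J = 276 N/mm.
Resultant f_max = √[f_tx² + (f_v + f_ty)²] = √[384.9² + (161.4 + 276)²] = 582.6 N/mm.
Capacity per unit length: r_n/Ω = (1/2.0) × 0.6 × 430 × (0.707 × 6) = 547.2 N/mm.
582.6 > 547.2 → NOT adequate.

f_max ≈ 583 N/mm; NOT adequate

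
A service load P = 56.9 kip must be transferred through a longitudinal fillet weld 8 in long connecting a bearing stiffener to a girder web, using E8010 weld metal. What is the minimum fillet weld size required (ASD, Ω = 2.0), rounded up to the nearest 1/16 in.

w = 7/16 in

E80XX → F_EXX = 80 ksi.
Total weld length L = 8 in.
Required throat t_e = P × Ω / (0.6 F_EXX × L) = 56.9 × 2.0 / (0.6 × 80 × 8) = 0.2964 in.
Required leg w = t_e / 0.707 = 0.4192 in → use 7/16 in.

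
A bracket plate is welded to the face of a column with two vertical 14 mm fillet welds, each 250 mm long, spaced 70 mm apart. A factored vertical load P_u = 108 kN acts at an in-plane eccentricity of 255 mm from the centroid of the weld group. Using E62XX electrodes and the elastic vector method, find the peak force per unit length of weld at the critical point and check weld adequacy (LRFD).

E62XX → F_EXX = 620 MPa.
Total weld length L_w = 500 mm. Treat welds as unit-width lines.
Polar moment about centroid: J = 2[d³/12 + d(b/2)²] = 2[250³/12 + 250×35²] = 3217000 mm³.
Direct shear f_v = P/L_w = 108×10³ / 500 = 216 N/mm (vertical).
Torsion M = P·e = 108×10³ × 255 = 27540000 N·mm.
Critical point at (x, y) = (35, 125) from centroid. f_tx = M·y/J = 1070 N/mm; f_ty = M·x/J = 299.7 N/mm.
Resultant f_max = √[f_tx² + (f_v + f_ty)²] = √[1070² + (216 + 299.7)²] = 1188 N/mm.
Capacity per unit length: φr_n = 0.75 × 0.6 × 620 × (0.707 × 14) = 2762 N/mm.
1188 ≤ 2762 → adequate.

f_max ≈ 1190 N/mm; adequate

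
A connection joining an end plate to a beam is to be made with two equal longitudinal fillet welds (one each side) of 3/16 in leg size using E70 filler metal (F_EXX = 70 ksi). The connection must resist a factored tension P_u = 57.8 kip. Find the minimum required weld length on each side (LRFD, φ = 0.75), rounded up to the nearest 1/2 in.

L = 7 in on each side

Throat t_e = 0.707 × 0.1875 = 0.1326 in.
φr_n = 0.75 × 0.6 × 70 × 0.1326 = 4.176 kip/in.
L_req = P_u / φr_n = 57.8 / 4.176 = 13.84 in total.
Per side: 13.84 / 2 = 6.921 in.
Round up → use L = 7 in on each side.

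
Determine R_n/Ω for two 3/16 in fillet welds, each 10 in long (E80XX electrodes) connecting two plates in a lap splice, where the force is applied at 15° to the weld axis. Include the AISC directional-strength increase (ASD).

R_n/Ω ≈ 67.8 kips

E80XX → F_EXX = 80 ksi.
t_e = 0.707 × 0.1875 = 0.1326 in; A_we = 0.1326 × 20 = 2.651 in².
Directional factor: 1.0 + 0.5 sin^1.5(15°) = 1.066.
F_nw = 0.6 × 80 × 1.066 = 51.16 ksi.
R_n/Ω = (51.16 × 2.651) / 2.0 = 67.82 kips.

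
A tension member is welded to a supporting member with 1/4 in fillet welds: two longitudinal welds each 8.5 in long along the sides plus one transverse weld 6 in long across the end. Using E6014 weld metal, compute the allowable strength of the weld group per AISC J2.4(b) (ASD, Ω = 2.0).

R_n/Ω ≈ 74.6 kip

E60XX → F_EXX = 60 ksi.
t_e = 0.707 × 0.25 = 0.1767 in.
R_nwl = 0.6 × 60 × 0.1767 × 17 = 108.2 kip (longitudinal, 2 welds).
R_nwt = 0.6 × 60 × 0.1767 × 6 = 38.18 kip (transverse, base value).
(i) R_nwl + R_nwt = 146.3 kip; (ii) 0.85 R_nwl + 1.5 R_nwt = 149.2 kip.
R_n = max = 149.2 kip [governs: (ii)]; R_n/Ω = 74.61 kip.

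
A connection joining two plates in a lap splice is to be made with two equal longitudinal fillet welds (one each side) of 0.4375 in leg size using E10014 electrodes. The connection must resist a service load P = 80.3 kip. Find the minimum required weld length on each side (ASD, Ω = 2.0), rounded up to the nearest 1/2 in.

E100XX → F_EXX = 100 ksi.
Throat t_e = 0.707 × 0.4375 = 0.3093 in.
r_n/Ω = (0.6 × 100 × 0.3093) / 2.0 = 9.279 kip/in.
L_req = P / (r_n/Ω) = 80.3 / 9.279 = 8.654 in total.
Per side: 8.654 / 2 = 4.327 in.
Round up → use L = 4.5 in on each side.

L = 4.5 in on each side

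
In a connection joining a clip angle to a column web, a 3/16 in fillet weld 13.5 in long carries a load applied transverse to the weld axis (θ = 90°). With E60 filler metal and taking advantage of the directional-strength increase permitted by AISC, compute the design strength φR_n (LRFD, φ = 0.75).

E60XX → F_EXX = 60 ksi.
t_e = 0.707 × 0.1875 = 0.1326 in; A_we = 0.1326 × 13.5 = 1.79 in².
Directional factor: 1.0 + 0.5 sin^1.5(90°) = 1.5.
F_nw = 0.6 × 60 × 1.5 = 54 ksi.
φR_n = 0.75 × 54 × 1.79 = 72.48 kip.

φR_n ≈ 72.5 kip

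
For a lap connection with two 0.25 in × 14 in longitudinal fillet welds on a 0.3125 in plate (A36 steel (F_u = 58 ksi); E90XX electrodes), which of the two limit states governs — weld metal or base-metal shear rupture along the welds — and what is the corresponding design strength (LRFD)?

E90XX → F_EXX = 90 ksi.
t_e = 0.707 × 0.25 = 0.1767 in; L = 28 in.
Weld metal: φR_n = 0.75 × 0.6 × 90 × 0.1767 × 28 = 200.4 kips.
Base metal (shear rupture): φR_n = 0.75 × 0.6 × 58 × 0.3125 × 28 = 228.4 kips.
Governing: weld metal.

φR_n ≈ 200 kips (weld metal governs)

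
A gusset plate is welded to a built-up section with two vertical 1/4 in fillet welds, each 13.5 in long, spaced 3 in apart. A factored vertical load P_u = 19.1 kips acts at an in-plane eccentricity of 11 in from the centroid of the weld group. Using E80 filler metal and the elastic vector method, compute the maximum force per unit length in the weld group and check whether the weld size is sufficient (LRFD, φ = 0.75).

f_max ≈ 3.31 kip/in; adequate

E80XX → F_EXX = 80 ksi.
Total weld length L_w = 27 in. Treat welds as unit-width lines.
Polar moment about centroid: J = 2[d³/12 + d(b/2)²] = 2[13.5³/12 + 13.5×1.5²] = 470.8 in³.
Direct shear f_v = P/L_w = 19.1 / 27 = 0.7074 kip/in (vertical).
Torsion M = P·e = 19.1 × 11 = 210.1 kip·in.
Critical point at (x, y) = (1.5, 6.75) from centroid. f_tx = M·y/J = 3.012 kip/in; f_ty = M·x/J = 0.6694 kip/in.
Resultant f_max = √[f_tx² + (f_v + f_ty)²] = √[3.012² + (0.7074 + 0.6694)²] = 3.312 kip/in.
Capacity per unit length: φr_n = 0.75 × 0.6 × 80 × (0.707 × 0.25) = 6.363 kip/in.
3.312 ≤ 6.363 → adequate.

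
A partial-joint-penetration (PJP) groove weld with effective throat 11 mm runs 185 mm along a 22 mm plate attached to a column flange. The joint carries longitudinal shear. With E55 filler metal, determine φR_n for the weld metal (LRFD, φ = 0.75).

E55XX → F_EXX = 550 MPa.
Effective throat (given) t_e = 11 mm.
A_we = 11 × 185 = 2035 mm².
F_nw = 0.6 F_EXX = 330 MPa.
φR_n = 0.75 × 330 × 2035 × 10⁻³ = 503.7 kN.

φR_n ≈ 504 kN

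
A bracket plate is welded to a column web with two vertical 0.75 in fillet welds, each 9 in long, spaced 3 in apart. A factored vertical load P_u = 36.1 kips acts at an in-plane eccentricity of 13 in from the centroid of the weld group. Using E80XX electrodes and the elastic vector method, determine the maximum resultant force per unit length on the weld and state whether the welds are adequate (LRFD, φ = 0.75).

f_max ≈ 14.5 kip/in; adequate

E80XX → F_EXX = 80 ksi.
Total weld length L_w = 18 in. Treat welds as unit-width lines.
Polar moment about centroid: J = 2[d³/12 + d(b/2)²] = 2[9³/12 + 9×1.5²] = 162 in³.
Direct shear f_v = P/L_w = 36.1 / 18 = 2.006 kip/in (vertical).
Torsion M = P·e = 36.1 × 13 = 469.3 kip·in.
Critical point at (x, y) = (1.5, 4.5) from centroid. f_tx = M·y/J = 13.04 kip/in; f_ty = M·x/J = 4.345 kip/in.
Resultant f_max = √[f_tx² + (f_v + f_ty)²] = √[13.04² + (2.006 + 4.345)²] = 14.5 kip/in.
Capacity per unit length: φr_n = 0.75 × 0.6 × 80 × (0.707 × 0.75) = 19.09 kip/in.
14.5 ≤ 19.09 → adequate.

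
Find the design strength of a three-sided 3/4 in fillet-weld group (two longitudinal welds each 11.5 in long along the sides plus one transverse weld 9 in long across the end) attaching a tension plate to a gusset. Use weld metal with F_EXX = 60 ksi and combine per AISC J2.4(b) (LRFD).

t_e = 0.707 × 0.75 = 0.5302 in.
R_nwl = 0.6 × 60 × 0.5302 × 23 = 439 kips (longitudinal, 2 welds).
R_nwt = 0.6 × 60 × 0.5302 × 9 = 171.8 kips (transverse, base value).
(i) R_nwl + R_nwt = 610.8 kips; (ii) 0.85 R_nwl + 1.5 R_nwt = 630.9 kips.
R_n = max = 630.9 kips [governs: (ii)]; φR_n = 473.2 kips.

φR_n ≈ 473 kips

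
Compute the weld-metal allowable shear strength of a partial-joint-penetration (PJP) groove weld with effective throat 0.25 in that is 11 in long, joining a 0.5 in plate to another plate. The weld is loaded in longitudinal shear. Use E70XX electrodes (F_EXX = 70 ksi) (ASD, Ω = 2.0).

Effective throat (given) t_e = 0.25 in.
A_we = 0.25 × 11 = 2.75 in².
F_nw = 0.6 F_EXX = 42 ksi.
R_n/Ω = (42 × 2.75) / 2.0 = 57.75 kips.

R_n/Ω ≈ 57.8 kips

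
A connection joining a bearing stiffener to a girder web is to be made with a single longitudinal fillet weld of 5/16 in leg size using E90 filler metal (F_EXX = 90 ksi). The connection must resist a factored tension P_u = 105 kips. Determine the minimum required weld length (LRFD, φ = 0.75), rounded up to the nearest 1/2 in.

Throat t_e = 0.707 × 0.3125 = 0.2209 in.
φr_n = 0.75 × 0.6 × 90 × 0.2209 = 8.948 kips/in.
L_req = P_u / φr_n = 105 / 8.948 = 11.73 in total.
Round up → use L = 12 in.

L = 12 in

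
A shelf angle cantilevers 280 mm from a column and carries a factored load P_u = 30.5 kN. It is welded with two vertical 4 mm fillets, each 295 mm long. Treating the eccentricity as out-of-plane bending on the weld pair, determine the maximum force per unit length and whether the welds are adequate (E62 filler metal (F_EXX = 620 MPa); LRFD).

f_max ≈ 299 N/mm; adequate

L_w = 2 × 295 = 590 mm; section modulus (unit throat) S = 2 × L²/6 = 29010 mm².
Direct shear f_v = P/L_w = 30.5×10³/590 = 51.69 N/mm.
Moment M = P × e = 30.5×10³ × 280 = 8540000 N·mm; bending f_b = M/S = 294.4 N/mm.
f_max = √(f_v² + f_b²) = √(51.69² + 294.4²) = 298.9 N/mm.
φr_n = 0.75 × 0.6 × 620 × (0.707 × 4) = 789 N/mm → adequate.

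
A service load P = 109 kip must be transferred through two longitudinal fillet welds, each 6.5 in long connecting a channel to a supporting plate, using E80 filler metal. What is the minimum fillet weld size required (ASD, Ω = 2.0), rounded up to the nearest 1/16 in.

E80XX → F_EXX = 80 ksi.
Total weld length L = 13 in.
Required throat t_e = P × Ω / (0.6 F_EXX × L) = 109 × 2.0 / (0.6 × 80 × 13) = 0.3494 in.
Required leg w = t_e / 0.707 = 0.4941 in → use 1/2 in.

w = 1/2 in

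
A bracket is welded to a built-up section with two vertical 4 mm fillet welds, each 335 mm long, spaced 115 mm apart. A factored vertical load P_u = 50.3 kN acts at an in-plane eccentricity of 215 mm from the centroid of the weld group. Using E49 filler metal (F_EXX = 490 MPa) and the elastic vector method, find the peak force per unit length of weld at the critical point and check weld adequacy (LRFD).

Total weld length L_w = 670 mm. Treat welds as unit-width lines.
Polar moment about centroid: J = 2[d³/12 + d(b/2)²] = 2[335³/12 + 335×57.5²] = 8481000 mm³.
Direct shear f_v = P/L_w = 50.3×10³ / 670 = 75.07 N/mm (vertical).
Torsion M = P·e = 50.3×10³ × 215 = 10814000 N·mm.
Critical point at (x, y) = (57.5, 167.5) from centroid. f_tx = M·y/J = 213.6 N/mm; f_ty = M·x/J = 73.32 N/mm.
Resultant f_max = √[f_tx² + (f_v + f_ty)²] = √[213.6² + (75.07 + 73.32)²] = 260.1 N/mm.
Capacity per unit length: φr_n = 0.75 × 0.6 × 490 × (0.707 × 4) = 623.6 N/mm.
260.1 ≤ 623.6 → adequate.

f_max ≈ 260 N/mm; adequate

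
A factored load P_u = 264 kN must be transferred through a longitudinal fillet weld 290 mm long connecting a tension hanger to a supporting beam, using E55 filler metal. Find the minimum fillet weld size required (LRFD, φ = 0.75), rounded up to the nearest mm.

E55XX → F_EXX = 550 MPa.
Total weld length L = 290 mm.
Required throat t_e = P_u / (φ × 0.6 F_EXX × L) = 264 / (0.75 × 0.6 × 550 × 290 × 10⁻³) = 3.678 mm.
Required leg w = t_e / 0.707 = 5.202 mm → use 6 mm.

w = 6 mm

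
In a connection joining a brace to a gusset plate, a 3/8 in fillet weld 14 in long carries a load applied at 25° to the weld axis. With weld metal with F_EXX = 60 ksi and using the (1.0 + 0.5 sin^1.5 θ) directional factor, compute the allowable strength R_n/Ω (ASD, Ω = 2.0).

R_n/Ω ≈ 76 kips

t_e = 0.707 × 0.375 = 0.2651 in; A_we = 0.2651 × 14 = 3.712 in².
Directional factor: 1.0 + 0.5 sin^1.5(25°) = 1.137.
F_nw = 0.6 × 60 × 1.137 = 40.95 ksi.
R_n/Ω = (40.95 × 3.712) / 2.0 = 75.99 kips.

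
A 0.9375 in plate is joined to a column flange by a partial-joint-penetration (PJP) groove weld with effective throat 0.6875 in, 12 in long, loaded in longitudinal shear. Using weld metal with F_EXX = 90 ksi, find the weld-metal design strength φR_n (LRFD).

φR_n ≈ 334 kips

Effective throat (given) t_e = 0.6875 in.
A_we = 0.6875 × 12 = 8.25 in².
F_nw = 0.6 F_EXX = 54 ksi.
φR_n = 0.75 × 54 × 8.25 = 334.1 kips.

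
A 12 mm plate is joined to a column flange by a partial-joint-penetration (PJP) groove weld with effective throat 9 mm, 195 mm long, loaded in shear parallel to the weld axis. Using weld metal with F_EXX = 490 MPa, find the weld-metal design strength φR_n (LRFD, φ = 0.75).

φR_n ≈ 387 kN

Effective throat (given) t_e = 9 mm.
A_we = 9 × 195 = 1755 mm².
F_nw = 0.6 F_EXX = 294 MPa.
φR_n = 0.75 × 294 × 1755 × 10⁻³ = 387 kN.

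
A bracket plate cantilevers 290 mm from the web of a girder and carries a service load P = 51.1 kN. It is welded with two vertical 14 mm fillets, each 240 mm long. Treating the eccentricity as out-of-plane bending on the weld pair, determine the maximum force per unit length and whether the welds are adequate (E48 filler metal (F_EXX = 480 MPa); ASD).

f_max ≈ 779 N/mm; adequate

L_w = 2 × 240 = 480 mm; section modulus (unit throat) S = 2 × L²/6 = 19200 mm².
Direct shear f_v = P/L_w = 51.1×10³/480 = 106.5 N/mm.
Moment M = P × e = 51.1×10³ × 290 = 14819000 N·mm; bending f_b = M/S = 771.8 N/mm.
f_max = √(f_v² + f_b²) = √(106.5² + 771.8²) = 779.1 N/mm.
r_n/Ω = (1/2.0) × 0.6 × 480 × (0.707 × 14) = 1425 N/mm → adequate.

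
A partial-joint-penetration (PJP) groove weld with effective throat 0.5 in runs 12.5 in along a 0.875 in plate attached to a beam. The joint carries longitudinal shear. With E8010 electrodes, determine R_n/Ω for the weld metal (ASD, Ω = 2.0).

R_n/Ω ≈ 150 kip

E80XX → F_EXX = 80 ksi.
Effective throat (given) t_e = 0.5 in.
A_we = 0.5 × 12.5 = 6.25 in².
F_nw = 0.6 F_EXX = 48 ksi.
R_n/Ω = (48 × 6.25) / 2.0 = 150 kip.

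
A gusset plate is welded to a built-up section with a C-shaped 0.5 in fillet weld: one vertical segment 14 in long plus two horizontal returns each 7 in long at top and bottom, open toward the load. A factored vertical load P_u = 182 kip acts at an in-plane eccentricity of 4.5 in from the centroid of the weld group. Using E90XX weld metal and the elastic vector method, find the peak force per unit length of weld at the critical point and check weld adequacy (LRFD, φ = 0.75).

E90XX → F_EXX = 90 ksi.
Total weld length L_w = 28 in. Treat welds as unit-width lines.
Centroid: x̄ = 2×7×3.5 / 28 = 1.75 in from the vertical weld.
Polar moment about centroid: J = I_x + I_y = [14³/12 + 2×7×7²] + [14×1.75² + 2(7³/12 + 7×1.75²)] = 1058 in³.
Direct shear f_v = P/L_w = 182 / 28 = 6.5 kip/in (vertical).
Torsion M = P·e = 182 × 4.5 = 819 kip·in.
Critical point at (x, y) = (5.25, 7) from centroid. f_tx = M·y/J = 5.421 kip/in; f_ty = M·x/J = 4.066 kip/in.
Resultant f_max = √[f_tx² + (f_v + f_ty)²] = √[5.421² + (6.5 + 4.066)²] = 11.88 kip/in.
Capacity per unit length: φr_n = 0.75 × 0.6 × 90 × (0.707 × 0.5) = 14.32 kip/in.
11.88 ≤ 14.32 → adequate.

f_max ≈ 11.9 kip/in; adequate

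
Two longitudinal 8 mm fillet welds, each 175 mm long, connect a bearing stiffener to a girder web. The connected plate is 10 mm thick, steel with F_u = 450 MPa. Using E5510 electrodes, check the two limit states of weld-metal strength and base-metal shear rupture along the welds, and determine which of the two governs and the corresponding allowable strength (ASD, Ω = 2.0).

E55XX → F_EXX = 550 MPa.
t_e = 0.707 × 8 = 5.656 mm; L = 350 mm.
Weld metal: R_n/Ω = (1/2.0) × 0.6 × 550 × 5.656 × 350 × 10⁻³ = 326.6 kN.
Base metal (shear rupture): R_n/Ω = (1/2.0) × 0.6 × 450 × 10 × 350 × 10⁻³ = 472.5 kN.
Governing: weld metal.

R_n/Ω ≈ 327 kN (weld metal governs)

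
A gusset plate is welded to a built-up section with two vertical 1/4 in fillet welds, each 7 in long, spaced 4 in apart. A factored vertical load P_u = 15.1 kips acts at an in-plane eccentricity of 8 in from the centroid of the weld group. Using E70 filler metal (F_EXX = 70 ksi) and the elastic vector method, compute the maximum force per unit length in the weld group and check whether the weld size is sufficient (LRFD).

Total weld length L_w = 14 in. Treat welds as unit-width lines.
Polar moment about centroid: J = 2[d³/12 + d(b/2)²] = 2[7³/12 + 7×2²] = 113.2 in³.
Direct shear f_v = P/L_w = 15.1 / 14 = 1.079 kip/in (vertical).
Torsion M = P·e = 15.1 × 8 = 120.8 kip·in.
Critical point at (x, y) = (2, 3.5) from centroid. f_tx = M·y/J = 3.736 kip/in; f_ty = M·x/J = 2.135 kip/in.
Resultant f_max = √[f_tx² + (f_v + f_ty)²] = √[3.736² + (1.079 + 2.135)²] = 4.928 kip/in.
Capacity per unit length: φr_n = 0.75 × 0.6 × 70 × (0.707 × 0.25) = 5.568 kip/in.
4.928 ≤ 5.568 → adequate.

f_max ≈ 4.93 kip/in; adequate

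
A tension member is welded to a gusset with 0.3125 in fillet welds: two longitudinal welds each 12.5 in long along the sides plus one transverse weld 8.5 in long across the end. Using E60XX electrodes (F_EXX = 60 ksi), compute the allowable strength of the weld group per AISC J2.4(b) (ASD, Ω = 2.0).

R_n/Ω ≈ 135 kips

t_e = 0.707 × 0.3125 = 0.2209 in.
R_nwl = 0.6 × 60 × 0.2209 × 25 = 198.8 kips (longitudinal, 2 welds).
R_nwt = 0.6 × 60 × 0.2209 × 8.5 = 67.61 kips (transverse, base value).
(i) R_nwl + R_nwt = 266.5 kips; (ii) 0.85 R_nwl + 1.5 R_nwt = 270.4 kips.
R_n = max = 270.4 kips [governs: (ii)]; R_n/Ω = 135.2 kips.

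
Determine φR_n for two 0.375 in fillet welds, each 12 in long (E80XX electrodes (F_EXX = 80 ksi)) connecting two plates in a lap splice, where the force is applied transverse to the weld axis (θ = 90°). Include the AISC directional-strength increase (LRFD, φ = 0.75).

φR_n ≈ 344 kips

t_e = 0.707 × 0.375 = 0.2651 in; A_we = 0.2651 × 24 = 6.363 in².
Directional factor: 1.0 + 0.5 sin^1.5(90°) = 1.5.
F_nw = 0.6 × 80 × 1.5 = 72 ksi.
φR_n = 0.75 × 72 × 6.363 = 343.6 kips.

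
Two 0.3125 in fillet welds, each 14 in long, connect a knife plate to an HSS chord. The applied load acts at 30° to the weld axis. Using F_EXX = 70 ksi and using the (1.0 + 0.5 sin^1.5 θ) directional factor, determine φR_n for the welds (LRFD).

φR_n ≈ 229 kips

t_e = 0.707 × 0.3125 = 0.2209 in; A_we = 0.2209 × 28 = 6.186 in².
Directional factor: 1.0 + 0.5 sin^1.5(30°) = 1.177.
F_nw = 0.6 × 70 × 1.177 = 49.42 ksi.
φR_n = 0.75 × 49.42 × 6.186 = 229.3 kips.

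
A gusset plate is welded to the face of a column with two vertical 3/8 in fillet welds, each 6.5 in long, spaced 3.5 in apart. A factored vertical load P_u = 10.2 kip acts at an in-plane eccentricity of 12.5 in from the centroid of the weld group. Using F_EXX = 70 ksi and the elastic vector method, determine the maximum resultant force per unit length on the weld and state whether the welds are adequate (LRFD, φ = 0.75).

f_max ≈ 5.91 kip/in; adequate

Total weld length L_w = 13 in. Treat welds as unit-width lines.
Polar moment about centroid: J = 2[d³/12 + d(b/2)²] = 2[6.5³/12 + 6.5×1.75²] = 85.58 in³.
Direct shear f_v = P/L_w = 10.2 / 13 = 0.7846 kip/in (vertical).
Torsion M = P·e = 10.2 × 12.5 = 127.5 kip·in.
Critical point at (x, y) = (1.75, 3.25) from centroid. f_tx = M·y/J = 4.842 kip/in; f_ty = M·x/J = 2.607 kip/in.
Resultant f_max = √[f_tx² + (f_v + f_ty)²] = √[4.842² + (0.7846 + 2.607)²] = 5.912 kip/in.
Capacity per unit length: φr_n = 0.75 × 0.6 × 70 × (0.707 × 0.375) = 8.351 kip/in.
5.912 ≤ 8.351 → adequate.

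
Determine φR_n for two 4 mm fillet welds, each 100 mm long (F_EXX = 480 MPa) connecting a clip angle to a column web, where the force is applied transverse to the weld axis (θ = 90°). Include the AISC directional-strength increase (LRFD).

φR_n ≈ 183 kN

t_e = 0.707 × 4 = 2.828 mm; A_we = 2.828 × 200 = 565.6 mm².
Directional factor: 1.0 + 0.5 sin^1.5(90°) = 1.5.
F_nw = 0.6 × 480 × 1.5 = 432 MPa.
φR_n = 0.75 × 432 × 565.6 × 10⁻³ = 183.3 kN.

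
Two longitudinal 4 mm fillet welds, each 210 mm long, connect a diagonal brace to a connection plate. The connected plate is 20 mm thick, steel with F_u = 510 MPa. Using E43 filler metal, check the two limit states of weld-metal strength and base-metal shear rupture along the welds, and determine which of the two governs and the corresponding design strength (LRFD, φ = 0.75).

φR_n ≈ 230 kN (weld metal governs)

E43XX → F_EXX = 430 MPa.
t_e = 0.707 × 4 = 2.828 mm; L = 420 mm.
Weld metal: φR_n = 0.75 × 0.6 × 430 × 2.828 × 420 × 10⁻³ = 229.8 kN.
Base metal (shear rupture): φR_n = 0.75 × 0.6 × 510 × 20 × 420 × 10⁻³ = 1928 kN.
Governing: weld metal.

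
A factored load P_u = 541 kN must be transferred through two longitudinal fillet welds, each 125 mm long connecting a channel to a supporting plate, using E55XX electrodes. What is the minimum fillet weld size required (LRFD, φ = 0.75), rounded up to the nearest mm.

w = 13 mm

E55XX → F_EXX = 550 MPa.
Total weld length L = 250 mm.
Required throat t_e = P_u / (φ × 0.6 F_EXX × L) = 541 / (0.75 × 0.6 × 550 × 250 × 10⁻³) = 8.743 mm.
Required leg w = t_e / 0.707 = 12.37 mm → use 13 mm.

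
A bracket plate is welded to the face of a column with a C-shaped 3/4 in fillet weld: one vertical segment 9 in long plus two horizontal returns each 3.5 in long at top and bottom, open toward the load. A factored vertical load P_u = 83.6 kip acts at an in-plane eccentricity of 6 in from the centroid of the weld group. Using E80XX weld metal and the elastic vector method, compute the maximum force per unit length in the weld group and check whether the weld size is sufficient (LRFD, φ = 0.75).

f_max ≈ 15.3 kip/in; adequate

E80XX → F_EXX = 80 ksi.
Total weld length L_w = 16 in. Treat welds as unit-width lines.
Centroid: x̄ = 2×3.5×1.75 / 16 = 0.7656 in from the vertical weld.
Polar moment about centroid: J = I_x + I_y = [9³/12 + 2×3.5×4.5²] + [9×0.7656² + 2(3.5³/12 + 3.5×0.9844²)] = 221.7 in³.
Direct shear f_v = P/L_w = 83.6 / 16 = 5.225 kip/in (vertical).
Torsion M = P·e = 83.6 × 6 = 501.6 kip·in.
Critical point at (x, y) = (2.734, 4.5) from centroid. f_tx = M·y/J = 10.18 kip/in; f_ty = M·x/J = 6.186 kip/in.
Resultant f_max = √[f_tx² + (f_v + f_ty)²] = √[10.18² + (5.225 + 6.186)²] = 15.29 kip/in.
Capacity per unit length: φr_n = 0.75 × 0.6 × 80 × (0.707 × 0.75) = 19.09 kip/in.
15.29 ≤ 19.09 → adequate.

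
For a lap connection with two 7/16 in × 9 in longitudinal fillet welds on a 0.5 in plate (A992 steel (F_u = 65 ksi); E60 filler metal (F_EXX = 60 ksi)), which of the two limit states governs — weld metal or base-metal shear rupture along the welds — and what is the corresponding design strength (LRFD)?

φR_n ≈ 150 kips (weld metal governs)

t_e = 0.707 × 0.4375 = 0.3093 in; L = 18 in.
Weld metal: φR_n = 0.75 × 0.6 × 60 × 0.3093 × 18 = 150.3 kips.
Base metal (shear rupture): φR_n = 0.75 × 0.6 × 65 × 0.5 × 18 = 263.2 kips.
Governing: weld metal.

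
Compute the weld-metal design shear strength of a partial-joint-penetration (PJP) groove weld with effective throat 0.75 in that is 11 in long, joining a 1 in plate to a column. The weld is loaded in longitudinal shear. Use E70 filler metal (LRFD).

E70XX → F_EXX = 70 ksi.
Effective throat (given) t_e = 0.75 in.
A_we = 0.75 × 11 = 8.25 in².
F_nw = 0.6 F_EXX = 42 ksi.
φR_n = 0.75 × 42 × 8.25 = 259.9 kip.

φR_n ≈ 260 kip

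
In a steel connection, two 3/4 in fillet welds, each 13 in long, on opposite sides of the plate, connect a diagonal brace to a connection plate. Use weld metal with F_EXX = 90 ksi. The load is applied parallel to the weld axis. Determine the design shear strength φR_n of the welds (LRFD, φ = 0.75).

Effective throat t_e = 0.707 × 0.75 = 0.5302 in.
Total length L = 26 in; A_we = 0.5302 × 26 = 13.79 in².
F_nw = 0.6 F_EXX = 0.6 × 90 = 54 ksi.
φR_n = 0.75 × 54 × 13.79 = 558.4 kips.

φR_n ≈ 558 kips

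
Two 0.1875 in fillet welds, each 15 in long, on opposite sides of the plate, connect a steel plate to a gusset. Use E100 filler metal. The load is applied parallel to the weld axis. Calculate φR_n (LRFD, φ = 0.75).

φR_n ≈ 179 kips

E100XX → F_EXX = 100 ksi.
Effective throat t_e = 0.707 × 0.1875 = 0.1326 in.
Total length L = 30 in; A_we = 0.1326 × 30 = 3.977 in².
F_nw = 0.6 F_EXX = 0.6 × 100 = 60 ksi.
φR_n = 0.75 × 60 × 3.977 = 179 kips.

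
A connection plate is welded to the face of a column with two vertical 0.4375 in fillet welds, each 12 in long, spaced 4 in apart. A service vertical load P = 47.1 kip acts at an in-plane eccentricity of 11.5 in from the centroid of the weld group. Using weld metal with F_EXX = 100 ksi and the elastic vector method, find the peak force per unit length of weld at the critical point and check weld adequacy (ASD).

f_max ≈ 9.72 kip/in; NOT adequate

Total weld length L_w = 24 in. Treat welds as unit-width lines.
Polar moment about centroid: J = 2[d³/12 + d(b/2)²] = 2[12³/12 + 12×2²] = 384 in³.
Direct shear f_v = P/L_w = 47.1 / 24 = 1.963 kip/in (vertical).
Torsion M = P·e = 47.1 × 11.5 = 541.65 kip·in.
Critical point at (x, y) = (2, 6) from centroid. f_tx = M·y/J = 8.463 kip/in; f_ty = M·x/J = 2.821 kip/in.
Resultant f_max = √[f_tx² + (f_v + f_ty)²] = √[8.463² + (1.963 + 2.821)²] = 9.722 kip/in.
Capacity per unit length: r_n/Ω = (1/2.0) × 0.6 × 100 × (0.707 × 0.4375) = 9.279 kip/in.
9.722 > 9.279 → NOT adequate.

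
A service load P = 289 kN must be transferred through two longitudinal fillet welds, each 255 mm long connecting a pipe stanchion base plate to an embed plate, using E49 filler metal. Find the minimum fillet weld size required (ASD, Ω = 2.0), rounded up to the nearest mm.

E49XX → F_EXX = 490 MPa.
Total weld length L = 510 mm.
Required throat t_e = P × Ω / (0.6 F_EXX × L) = 289 × 2.0 / (0.6 × 490 × 510 × 10⁻³) = 3.855 mm.
Required leg w = t_e / 0.707 = 5.452 mm → use 6 mm.

w = 6 mm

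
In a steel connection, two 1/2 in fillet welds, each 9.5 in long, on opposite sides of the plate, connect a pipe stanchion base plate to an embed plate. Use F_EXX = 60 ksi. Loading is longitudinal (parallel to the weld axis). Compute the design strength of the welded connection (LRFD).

Effective throat t_e = 0.707 × 0.5 = 0.3535 in.
Total length L = 19 in; A_we = 0.3535 × 19 = 6.716 in².
F_nw = 0.6 F_EXX = 0.6 × 60 = 36 ksi.
φR_n = 0.75 × 36 × 6.716 = 181.3 kips.

φR_n ≈ 181 kips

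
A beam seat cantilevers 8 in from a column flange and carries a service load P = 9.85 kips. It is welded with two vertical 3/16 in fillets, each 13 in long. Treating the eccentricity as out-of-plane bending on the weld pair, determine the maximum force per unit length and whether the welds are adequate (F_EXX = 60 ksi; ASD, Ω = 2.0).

f_max ≈ 1.45 kip/in; adequate

L_w = 2 × 13 = 26 in; section modulus (unit throat) S = 2 × L²/6 = 56.33 in².
Direct shear f_v = P/L_w = 9.85/26 = 0.3788 kip/in.
Moment M = P × e = 9.85 × 8 = 78.8 kip·in; bending f_b = M/S = 1.399 kip/in.
f_max = √(f_v² + f_b²) = √(0.3788² + 1.399²) = 1.449 kip/in.
r_n/Ω = (1/2.0) × 0.6 × 60 × (0.707 × 0.1875) = 2.386 kip/in → adequate.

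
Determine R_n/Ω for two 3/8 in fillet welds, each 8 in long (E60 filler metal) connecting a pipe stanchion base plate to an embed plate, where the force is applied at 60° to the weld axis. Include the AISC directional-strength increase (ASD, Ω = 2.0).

R_n/Ω ≈ 107 kips

E60XX → F_EXX = 60 ksi.
t_e = 0.707 × 0.375 = 0.2651 in; A_we = 0.2651 × 16 = 4.242 in².
Directional factor: 1.0 + 0.5 sin^1.5(60°) = 1.403.
F_nw = 0.6 × 60 × 1.403 = 50.51 ksi.
R_n/Ω = (50.51 × 4.242) / 2.0 = 107.1 kips.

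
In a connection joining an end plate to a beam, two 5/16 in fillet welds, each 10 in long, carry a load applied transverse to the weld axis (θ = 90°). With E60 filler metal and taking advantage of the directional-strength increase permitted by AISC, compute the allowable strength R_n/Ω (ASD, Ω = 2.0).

E60XX → F_EXX = 60 ksi.
t_e = 0.707 × 0.3125 = 0.2209 in; A_we = 0.2209 × 20 = 4.419 in².
Directional factor: 1.0 + 0.5 sin^1.5(90°) = 1.5.
F_nw = 0.6 × 60 × 1.5 = 54 ksi.
R_n/Ω = (54 × 4.419) / 2.0 = 119.3 kips.

R_n/Ω ≈ 119 kips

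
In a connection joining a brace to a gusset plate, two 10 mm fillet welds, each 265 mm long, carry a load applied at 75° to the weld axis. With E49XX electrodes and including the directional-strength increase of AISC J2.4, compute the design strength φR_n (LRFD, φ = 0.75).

φR_n ≈ 1220 kN

E49XX → F_EXX = 490 MPa.
t_e = 0.707 × 10 = 7.07 mm; A_we = 7.07 × 530 = 3747 mm².
Directional factor: 1.0 + 0.5 sin^1.5(75°) = 1.475.
F_nw = 0.6 × 490 × 1.475 = 433.6 MPa.
φR_n = 0.75 × 433.6 × 3747 × 10⁻³ = 1218 kN.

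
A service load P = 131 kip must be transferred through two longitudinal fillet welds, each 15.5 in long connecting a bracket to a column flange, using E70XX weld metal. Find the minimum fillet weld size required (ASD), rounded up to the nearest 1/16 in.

w = 5/16 in

E70XX → F_EXX = 70 ksi.
Total weld length L = 31 in.
Required throat t_e = P × Ω / (0.6 F_EXX × L) = 131 × 2.0 / (0.6 × 70 × 31) = 0.2012 in.
Required leg w = t_e / 0.707 = 0.2846 in → use 5/16 in.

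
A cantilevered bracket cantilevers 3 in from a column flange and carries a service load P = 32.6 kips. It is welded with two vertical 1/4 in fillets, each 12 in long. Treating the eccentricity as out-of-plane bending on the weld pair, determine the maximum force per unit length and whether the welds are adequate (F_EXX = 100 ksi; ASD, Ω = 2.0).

f_max ≈ 2.45 kip/in; adequate

L_w = 2 × 12 = 24 in; section modulus (unit throat) S = 2 × L²/6 = 48 in².
Direct shear f_v = P/L_w = 32.6/24 = 1.358 kip/in.
Moment M = P × e = 32.6 × 3 = 97.8 kip·in; bending f_b = M/S = 2.038 kip/in.
f_max = √(f_v² + f_b²) = √(1.358² + 2.038²) = 2.449 kip/in.
r_n/Ω = (1/2.0) × 0.6 × 100 × (0.707 × 0.25) = 5.302 kip/in → adequate.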